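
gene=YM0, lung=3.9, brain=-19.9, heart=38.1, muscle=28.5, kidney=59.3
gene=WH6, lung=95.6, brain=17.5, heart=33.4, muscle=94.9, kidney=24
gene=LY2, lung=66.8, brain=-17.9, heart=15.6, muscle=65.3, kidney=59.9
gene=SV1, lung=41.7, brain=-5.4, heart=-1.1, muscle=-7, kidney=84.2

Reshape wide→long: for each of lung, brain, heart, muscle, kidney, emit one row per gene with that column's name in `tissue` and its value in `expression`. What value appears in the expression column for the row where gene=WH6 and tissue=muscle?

94.9

Unpivoting turns each (gene, wide-column) pair into one long row.
The wide cell at row WH6, column muscle holds 94.9, so the long row (WH6, muscle) has expression=94.9.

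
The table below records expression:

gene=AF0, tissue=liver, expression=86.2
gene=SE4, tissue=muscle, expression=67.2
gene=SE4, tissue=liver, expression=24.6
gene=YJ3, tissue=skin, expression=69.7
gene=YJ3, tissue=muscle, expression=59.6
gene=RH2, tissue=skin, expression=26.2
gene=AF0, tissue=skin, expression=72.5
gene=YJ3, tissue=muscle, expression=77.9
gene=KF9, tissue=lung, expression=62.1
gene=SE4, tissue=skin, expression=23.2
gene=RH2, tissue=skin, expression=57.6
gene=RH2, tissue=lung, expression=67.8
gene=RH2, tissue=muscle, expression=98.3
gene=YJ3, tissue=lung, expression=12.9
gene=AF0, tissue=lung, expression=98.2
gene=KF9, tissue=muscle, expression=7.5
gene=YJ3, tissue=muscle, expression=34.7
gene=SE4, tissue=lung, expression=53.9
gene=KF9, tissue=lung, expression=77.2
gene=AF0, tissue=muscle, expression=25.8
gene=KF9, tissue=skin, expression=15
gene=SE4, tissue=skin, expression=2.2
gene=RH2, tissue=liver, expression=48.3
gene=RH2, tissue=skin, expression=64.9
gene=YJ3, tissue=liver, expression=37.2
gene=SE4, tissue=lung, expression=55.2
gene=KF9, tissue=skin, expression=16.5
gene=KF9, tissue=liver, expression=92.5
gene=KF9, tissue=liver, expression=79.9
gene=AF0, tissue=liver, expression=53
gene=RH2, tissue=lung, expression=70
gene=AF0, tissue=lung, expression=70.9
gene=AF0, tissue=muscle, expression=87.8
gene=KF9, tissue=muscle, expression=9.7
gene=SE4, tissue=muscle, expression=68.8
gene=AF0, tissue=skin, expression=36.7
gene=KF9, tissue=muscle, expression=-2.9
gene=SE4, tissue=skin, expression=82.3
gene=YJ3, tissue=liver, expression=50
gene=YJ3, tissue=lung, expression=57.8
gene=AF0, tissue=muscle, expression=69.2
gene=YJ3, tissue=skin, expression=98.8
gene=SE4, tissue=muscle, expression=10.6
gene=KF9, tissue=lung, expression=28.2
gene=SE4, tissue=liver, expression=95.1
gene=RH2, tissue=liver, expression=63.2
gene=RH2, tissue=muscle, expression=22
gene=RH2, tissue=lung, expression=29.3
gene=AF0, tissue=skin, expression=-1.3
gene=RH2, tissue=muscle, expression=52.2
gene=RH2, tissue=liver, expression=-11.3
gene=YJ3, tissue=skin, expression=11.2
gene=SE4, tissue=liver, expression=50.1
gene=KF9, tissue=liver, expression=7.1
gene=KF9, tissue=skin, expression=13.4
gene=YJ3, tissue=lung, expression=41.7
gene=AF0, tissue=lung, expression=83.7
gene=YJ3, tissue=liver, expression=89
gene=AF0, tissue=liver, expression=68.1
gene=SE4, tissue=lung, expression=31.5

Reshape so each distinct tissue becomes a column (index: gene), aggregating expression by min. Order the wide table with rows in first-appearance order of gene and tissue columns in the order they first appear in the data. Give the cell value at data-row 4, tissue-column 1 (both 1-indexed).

With rows in first-appearance order of gene, row 4 is gene=RH2. tissue columns in first-appearance order: liver, muscle, skin, lung; column 1 is liver.
Long rows with gene=RH2, tissue=liver: min(48.3, 63.2, -11.3) = -11.3.

-11.3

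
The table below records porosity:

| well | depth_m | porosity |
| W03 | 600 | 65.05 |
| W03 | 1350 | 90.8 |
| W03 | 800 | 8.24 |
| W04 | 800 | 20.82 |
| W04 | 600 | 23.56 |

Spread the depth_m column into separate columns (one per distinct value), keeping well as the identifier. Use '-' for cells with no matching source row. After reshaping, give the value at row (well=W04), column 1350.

No long-format row has well=W04 and depth_m=1350, so the cell is -.

-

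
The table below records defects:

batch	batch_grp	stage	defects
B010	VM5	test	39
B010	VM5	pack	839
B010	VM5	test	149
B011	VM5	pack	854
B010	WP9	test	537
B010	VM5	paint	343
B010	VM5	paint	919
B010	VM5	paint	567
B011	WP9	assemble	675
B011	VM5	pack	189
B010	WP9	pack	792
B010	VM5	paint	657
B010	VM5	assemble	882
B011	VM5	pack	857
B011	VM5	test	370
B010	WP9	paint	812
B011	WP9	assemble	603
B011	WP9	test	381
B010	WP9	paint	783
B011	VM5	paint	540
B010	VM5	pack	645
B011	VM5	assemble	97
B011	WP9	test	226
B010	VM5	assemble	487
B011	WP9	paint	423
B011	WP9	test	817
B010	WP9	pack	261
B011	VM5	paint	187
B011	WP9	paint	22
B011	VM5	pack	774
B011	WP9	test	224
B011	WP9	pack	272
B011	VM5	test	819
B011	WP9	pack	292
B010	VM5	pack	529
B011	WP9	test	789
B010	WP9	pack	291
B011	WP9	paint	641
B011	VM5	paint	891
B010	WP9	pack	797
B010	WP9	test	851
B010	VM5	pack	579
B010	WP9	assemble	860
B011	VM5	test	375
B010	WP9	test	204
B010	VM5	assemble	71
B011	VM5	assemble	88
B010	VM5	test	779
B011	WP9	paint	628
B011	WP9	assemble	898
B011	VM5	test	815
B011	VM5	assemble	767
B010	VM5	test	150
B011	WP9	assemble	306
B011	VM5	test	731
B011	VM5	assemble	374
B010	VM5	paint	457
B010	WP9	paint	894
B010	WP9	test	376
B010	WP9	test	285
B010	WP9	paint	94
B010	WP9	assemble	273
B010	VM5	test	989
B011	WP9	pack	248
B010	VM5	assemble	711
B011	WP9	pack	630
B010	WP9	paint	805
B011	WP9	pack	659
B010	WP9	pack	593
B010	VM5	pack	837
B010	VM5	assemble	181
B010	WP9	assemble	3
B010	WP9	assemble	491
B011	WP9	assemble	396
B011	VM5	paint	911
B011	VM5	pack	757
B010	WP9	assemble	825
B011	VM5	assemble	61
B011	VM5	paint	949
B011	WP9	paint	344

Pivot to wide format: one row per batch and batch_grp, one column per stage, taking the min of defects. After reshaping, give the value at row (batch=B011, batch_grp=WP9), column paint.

Rows with batch=B011, batch_grp=WP9 and stage=paint: defects values are 423, 22, 641, 628, 344.
min(423, 22, 641, 628, 344) = 22.

22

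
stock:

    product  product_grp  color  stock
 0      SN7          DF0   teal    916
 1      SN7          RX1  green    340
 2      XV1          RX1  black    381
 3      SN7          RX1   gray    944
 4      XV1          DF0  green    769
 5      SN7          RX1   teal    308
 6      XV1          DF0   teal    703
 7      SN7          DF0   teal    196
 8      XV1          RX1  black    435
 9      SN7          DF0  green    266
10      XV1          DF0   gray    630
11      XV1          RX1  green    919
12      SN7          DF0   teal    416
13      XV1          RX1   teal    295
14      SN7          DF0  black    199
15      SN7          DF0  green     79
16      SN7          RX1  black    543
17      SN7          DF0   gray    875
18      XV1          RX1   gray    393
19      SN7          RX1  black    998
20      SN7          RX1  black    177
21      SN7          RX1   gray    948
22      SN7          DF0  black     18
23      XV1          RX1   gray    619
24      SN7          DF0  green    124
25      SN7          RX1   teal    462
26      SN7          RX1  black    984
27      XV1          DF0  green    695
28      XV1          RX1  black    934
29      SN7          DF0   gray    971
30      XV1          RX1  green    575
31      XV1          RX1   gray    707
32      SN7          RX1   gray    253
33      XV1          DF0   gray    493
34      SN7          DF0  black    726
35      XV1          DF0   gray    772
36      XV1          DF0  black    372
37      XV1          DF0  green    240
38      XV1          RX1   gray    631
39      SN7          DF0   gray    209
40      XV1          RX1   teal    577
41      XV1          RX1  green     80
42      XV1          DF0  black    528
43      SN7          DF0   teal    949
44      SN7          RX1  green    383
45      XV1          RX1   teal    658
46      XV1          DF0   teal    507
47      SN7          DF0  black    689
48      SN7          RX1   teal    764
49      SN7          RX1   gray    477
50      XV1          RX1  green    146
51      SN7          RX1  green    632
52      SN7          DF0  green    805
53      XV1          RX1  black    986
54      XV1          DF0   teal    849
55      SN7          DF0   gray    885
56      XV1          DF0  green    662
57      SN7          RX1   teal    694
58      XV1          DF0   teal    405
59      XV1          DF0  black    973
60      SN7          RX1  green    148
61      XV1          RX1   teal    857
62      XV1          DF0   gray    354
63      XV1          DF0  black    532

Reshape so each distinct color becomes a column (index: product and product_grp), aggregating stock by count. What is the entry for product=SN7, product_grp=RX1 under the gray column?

4

Rows with product=SN7, product_grp=RX1 and color=gray: stock values are 944, 948, 253, 477.
4 rows match — count = 4.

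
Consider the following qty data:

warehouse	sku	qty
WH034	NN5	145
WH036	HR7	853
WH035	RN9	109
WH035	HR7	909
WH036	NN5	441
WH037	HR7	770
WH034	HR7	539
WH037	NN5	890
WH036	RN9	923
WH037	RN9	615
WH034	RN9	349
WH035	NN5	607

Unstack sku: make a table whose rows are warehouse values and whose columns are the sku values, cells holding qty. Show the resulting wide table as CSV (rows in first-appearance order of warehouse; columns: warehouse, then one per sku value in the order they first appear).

Columns: warehouse plus the 3 distinct sku values (NN5, HR7, RN9).
For example, row WH034 column NN5 takes qty=145 from the long row (WH034, NN5).

warehouse,NN5,HR7,RN9
WH034,145,539,349
WH036,441,853,923
WH035,607,909,109
WH037,890,770,615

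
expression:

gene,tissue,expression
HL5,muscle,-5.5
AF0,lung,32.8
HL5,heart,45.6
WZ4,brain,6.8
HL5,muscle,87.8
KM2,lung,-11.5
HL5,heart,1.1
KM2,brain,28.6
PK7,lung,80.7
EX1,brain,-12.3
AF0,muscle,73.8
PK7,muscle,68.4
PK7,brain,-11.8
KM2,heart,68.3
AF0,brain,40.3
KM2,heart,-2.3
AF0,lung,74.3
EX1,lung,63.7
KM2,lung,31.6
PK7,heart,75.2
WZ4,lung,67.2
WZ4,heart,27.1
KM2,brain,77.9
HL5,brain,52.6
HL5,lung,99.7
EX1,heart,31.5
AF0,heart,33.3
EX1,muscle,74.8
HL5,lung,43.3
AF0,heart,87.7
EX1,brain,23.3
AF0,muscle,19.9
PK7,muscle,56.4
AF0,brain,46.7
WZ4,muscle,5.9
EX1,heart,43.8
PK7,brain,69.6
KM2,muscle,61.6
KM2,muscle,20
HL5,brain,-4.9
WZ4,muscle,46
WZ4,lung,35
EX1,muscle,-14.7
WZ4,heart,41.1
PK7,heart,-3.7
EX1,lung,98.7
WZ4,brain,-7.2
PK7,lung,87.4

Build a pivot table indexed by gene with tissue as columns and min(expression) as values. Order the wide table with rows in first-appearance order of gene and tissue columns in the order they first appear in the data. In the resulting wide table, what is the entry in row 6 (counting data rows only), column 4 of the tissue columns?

With rows in first-appearance order of gene, row 6 is gene=EX1. tissue columns in first-appearance order: muscle, lung, heart, brain; column 4 is brain.
Long rows with gene=EX1, tissue=brain: min(-12.3, 23.3) = -12.3.

-12.3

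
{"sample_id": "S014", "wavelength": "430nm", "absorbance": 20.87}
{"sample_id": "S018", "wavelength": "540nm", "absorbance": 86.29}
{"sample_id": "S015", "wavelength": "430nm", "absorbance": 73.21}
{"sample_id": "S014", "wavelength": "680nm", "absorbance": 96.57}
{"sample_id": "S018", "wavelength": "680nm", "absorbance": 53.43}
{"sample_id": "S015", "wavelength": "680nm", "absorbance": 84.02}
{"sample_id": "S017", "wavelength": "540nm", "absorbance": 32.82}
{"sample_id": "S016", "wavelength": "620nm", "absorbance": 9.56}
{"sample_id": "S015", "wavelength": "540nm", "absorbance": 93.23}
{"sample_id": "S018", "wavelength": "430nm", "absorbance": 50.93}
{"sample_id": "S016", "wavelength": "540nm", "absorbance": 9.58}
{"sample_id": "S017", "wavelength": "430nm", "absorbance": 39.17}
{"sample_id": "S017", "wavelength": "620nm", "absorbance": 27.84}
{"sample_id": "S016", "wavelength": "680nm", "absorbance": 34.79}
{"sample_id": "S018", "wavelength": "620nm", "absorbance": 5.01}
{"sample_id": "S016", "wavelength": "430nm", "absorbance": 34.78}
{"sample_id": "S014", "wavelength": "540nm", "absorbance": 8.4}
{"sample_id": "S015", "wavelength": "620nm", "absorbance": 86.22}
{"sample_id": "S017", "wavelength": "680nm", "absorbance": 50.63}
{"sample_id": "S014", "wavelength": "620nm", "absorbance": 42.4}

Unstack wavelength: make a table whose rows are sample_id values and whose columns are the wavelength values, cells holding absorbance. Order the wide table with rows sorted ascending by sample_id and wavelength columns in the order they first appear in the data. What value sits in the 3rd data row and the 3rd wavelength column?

34.79

With rows sorted ascending by sample_id, row 3 is sample_id=S016. wavelength columns in first-appearance order: 430nm, 540nm, 680nm, 620nm; column 3 is 680nm.
Long rows with sample_id=S016, wavelength=680nm: absorbance = 34.79.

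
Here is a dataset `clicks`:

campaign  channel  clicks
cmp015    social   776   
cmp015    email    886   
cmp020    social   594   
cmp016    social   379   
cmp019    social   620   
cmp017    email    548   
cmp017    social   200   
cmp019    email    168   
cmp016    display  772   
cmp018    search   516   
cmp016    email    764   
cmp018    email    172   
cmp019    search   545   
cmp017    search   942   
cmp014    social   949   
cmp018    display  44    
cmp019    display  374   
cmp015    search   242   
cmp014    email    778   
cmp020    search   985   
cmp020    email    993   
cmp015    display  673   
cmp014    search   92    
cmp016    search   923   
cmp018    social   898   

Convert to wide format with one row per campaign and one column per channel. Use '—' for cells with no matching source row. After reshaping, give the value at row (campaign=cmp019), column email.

168

The long row with campaign=cmp019, channel=email has clicks=168.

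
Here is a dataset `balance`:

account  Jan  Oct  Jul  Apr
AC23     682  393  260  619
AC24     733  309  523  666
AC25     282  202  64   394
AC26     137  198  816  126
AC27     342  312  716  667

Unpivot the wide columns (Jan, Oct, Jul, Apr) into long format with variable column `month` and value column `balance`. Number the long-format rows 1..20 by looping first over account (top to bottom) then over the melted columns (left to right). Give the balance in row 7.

20 rows total (5 × 4). Row 7: index ⌊(7-1)/4⌋ = 1 into account → AC24; (7-1) mod 4 = 2 into the melted columns → Jul.
So row 7 is (AC24, Jul, 523); balance = 523.

523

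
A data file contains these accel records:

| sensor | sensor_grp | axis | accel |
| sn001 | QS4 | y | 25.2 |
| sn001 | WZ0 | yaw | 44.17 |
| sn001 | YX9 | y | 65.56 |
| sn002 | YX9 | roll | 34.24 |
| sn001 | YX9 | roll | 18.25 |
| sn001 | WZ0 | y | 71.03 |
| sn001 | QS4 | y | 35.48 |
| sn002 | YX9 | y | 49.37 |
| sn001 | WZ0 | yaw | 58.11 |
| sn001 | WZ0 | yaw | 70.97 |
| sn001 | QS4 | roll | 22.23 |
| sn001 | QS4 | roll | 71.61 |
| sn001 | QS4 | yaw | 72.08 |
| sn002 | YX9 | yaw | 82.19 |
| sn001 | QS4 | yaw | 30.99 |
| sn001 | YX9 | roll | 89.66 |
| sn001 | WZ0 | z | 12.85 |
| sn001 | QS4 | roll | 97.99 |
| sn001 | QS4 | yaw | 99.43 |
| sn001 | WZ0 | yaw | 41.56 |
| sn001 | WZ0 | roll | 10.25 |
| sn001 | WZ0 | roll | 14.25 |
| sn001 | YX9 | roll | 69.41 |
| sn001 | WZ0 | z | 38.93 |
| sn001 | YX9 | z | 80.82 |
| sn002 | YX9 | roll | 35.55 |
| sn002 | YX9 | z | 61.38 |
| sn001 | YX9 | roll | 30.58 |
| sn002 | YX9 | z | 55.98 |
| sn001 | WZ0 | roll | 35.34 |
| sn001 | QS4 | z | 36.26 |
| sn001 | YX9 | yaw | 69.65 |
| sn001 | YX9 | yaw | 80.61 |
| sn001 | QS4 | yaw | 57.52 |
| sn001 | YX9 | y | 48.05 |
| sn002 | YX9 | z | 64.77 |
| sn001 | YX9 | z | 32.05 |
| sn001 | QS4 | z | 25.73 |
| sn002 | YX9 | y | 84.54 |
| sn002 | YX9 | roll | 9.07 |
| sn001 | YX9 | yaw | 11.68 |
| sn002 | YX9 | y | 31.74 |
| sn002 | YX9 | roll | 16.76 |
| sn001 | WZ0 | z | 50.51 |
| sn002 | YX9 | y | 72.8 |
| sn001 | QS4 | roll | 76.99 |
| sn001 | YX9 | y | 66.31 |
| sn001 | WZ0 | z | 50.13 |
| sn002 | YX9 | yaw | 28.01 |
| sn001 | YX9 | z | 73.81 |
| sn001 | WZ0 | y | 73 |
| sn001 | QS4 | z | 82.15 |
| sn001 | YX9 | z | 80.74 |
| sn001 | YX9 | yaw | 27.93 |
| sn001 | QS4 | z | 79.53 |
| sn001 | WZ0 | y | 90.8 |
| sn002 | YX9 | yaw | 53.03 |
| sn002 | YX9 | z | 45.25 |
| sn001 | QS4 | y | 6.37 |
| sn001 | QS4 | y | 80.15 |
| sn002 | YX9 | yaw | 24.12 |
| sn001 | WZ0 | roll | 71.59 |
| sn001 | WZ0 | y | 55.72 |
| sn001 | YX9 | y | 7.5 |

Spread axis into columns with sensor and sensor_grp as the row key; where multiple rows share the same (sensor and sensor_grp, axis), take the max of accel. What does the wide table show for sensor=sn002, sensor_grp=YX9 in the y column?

Rows with sensor=sn002, sensor_grp=YX9 and axis=y: accel values are 49.37, 84.54, 31.74, 72.8.
max(49.37, 84.54, 31.74, 72.8) = 84.54.

84.54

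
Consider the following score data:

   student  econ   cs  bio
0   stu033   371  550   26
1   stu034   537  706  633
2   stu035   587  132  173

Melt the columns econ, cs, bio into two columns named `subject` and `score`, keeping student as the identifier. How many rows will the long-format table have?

9

3 student values × 3 melted columns = 9 rows.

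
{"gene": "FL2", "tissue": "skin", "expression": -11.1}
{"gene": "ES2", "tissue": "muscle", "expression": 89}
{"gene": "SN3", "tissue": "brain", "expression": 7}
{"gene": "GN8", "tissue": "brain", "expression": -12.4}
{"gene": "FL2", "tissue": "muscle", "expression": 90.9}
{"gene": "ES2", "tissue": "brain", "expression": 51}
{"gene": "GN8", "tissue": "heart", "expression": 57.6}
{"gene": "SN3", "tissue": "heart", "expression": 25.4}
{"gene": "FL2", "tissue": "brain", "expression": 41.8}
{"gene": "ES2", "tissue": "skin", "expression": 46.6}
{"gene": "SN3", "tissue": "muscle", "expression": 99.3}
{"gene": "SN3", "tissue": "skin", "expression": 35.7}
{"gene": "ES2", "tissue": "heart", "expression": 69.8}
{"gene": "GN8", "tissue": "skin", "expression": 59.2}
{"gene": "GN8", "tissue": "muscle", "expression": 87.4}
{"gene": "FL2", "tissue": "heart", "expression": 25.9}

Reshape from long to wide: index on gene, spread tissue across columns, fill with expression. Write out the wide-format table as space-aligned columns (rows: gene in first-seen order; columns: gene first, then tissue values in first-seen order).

gene  skin   muscle  brain  heart
FL2   -11.1  90.9    41.8   25.9 
ES2   46.6   89      51     69.8 
SN3   35.7   99.3    7      25.4 
GN8   59.2   87.4    -12.4  57.6 

Columns: gene plus the 4 distinct tissue values (skin, muscle, brain, heart).
For example, row FL2 column skin takes expression=-11.1 from the long row (FL2, skin).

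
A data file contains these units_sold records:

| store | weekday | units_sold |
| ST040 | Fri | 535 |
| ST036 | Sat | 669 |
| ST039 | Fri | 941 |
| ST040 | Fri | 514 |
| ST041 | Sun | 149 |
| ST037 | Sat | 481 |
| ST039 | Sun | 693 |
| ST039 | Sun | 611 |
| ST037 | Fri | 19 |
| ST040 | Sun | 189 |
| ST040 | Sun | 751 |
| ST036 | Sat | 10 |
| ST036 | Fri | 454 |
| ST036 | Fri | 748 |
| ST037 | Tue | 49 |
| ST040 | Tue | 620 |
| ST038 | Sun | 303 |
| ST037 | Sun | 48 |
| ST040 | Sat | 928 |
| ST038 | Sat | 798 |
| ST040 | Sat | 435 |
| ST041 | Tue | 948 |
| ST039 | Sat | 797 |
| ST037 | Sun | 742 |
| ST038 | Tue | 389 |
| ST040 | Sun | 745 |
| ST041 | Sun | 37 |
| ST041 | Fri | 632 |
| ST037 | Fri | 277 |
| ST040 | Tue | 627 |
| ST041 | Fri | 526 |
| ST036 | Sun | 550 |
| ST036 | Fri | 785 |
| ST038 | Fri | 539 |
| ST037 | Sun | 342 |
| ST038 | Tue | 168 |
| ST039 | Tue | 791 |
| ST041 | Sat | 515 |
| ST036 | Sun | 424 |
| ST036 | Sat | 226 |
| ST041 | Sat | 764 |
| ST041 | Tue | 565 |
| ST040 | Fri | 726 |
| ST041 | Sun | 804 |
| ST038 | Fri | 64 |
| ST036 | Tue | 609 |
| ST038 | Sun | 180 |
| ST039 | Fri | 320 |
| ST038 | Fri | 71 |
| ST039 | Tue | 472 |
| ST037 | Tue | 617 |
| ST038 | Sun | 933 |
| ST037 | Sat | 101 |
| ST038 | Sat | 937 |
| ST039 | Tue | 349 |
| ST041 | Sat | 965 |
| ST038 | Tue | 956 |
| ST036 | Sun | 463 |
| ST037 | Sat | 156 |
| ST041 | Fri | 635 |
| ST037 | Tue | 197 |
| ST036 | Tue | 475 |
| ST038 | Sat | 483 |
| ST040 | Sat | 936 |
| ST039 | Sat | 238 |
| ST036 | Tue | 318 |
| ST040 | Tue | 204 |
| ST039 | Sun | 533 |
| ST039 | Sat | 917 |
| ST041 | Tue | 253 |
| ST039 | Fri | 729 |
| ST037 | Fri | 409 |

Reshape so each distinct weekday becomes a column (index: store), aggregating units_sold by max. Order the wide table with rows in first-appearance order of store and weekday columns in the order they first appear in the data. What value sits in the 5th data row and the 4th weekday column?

With rows in first-appearance order of store, row 5 is store=ST037. weekday columns in first-appearance order: Fri, Sat, Sun, Tue; column 4 is Tue.
Long rows with store=ST037, weekday=Tue: max(49, 617, 197) = 617.

617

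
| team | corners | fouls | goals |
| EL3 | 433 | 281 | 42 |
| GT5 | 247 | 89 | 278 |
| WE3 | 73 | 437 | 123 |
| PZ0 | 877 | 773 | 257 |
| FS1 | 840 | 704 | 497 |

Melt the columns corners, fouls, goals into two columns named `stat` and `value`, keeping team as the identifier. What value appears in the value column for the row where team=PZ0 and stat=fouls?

773

Unpivoting turns each (team, wide-column) pair into one long row.
The wide cell at row PZ0, column fouls holds 773, so the long row (PZ0, fouls) has value=773.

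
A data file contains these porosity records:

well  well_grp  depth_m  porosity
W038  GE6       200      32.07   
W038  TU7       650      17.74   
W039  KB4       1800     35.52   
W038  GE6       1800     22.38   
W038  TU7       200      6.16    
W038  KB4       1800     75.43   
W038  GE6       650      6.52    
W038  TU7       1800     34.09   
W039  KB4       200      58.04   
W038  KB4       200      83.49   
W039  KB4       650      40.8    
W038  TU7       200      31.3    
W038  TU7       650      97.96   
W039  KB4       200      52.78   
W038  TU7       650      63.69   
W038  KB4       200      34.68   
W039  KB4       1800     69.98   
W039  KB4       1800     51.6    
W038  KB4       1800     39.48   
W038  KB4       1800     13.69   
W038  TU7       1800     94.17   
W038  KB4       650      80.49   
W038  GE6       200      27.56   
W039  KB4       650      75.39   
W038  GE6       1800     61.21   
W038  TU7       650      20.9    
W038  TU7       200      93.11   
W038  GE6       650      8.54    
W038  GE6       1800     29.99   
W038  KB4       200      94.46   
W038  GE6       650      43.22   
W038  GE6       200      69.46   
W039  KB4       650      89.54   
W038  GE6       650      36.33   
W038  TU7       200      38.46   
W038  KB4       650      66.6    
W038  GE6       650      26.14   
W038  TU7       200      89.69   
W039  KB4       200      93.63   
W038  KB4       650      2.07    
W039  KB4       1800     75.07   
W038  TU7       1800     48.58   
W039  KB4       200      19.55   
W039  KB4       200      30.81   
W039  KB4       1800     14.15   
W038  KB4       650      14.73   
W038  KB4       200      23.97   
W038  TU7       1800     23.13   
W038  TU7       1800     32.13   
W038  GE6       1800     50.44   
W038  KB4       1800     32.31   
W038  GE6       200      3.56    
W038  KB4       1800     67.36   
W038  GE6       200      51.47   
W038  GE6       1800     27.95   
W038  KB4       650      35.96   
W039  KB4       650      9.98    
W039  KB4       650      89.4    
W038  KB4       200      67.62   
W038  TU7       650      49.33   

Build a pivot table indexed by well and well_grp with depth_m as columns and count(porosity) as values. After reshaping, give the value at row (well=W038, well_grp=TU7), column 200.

5

Rows with well=W038, well_grp=TU7 and depth_m=200: porosity values are 6.16, 31.3, 93.11, 38.46, 89.69.
5 rows match — count = 5.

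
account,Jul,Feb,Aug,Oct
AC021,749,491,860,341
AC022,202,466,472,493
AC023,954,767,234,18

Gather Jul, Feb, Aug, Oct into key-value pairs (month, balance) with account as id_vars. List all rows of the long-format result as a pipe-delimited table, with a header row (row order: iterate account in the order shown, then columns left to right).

| account | month | balance |
| AC021 | Jul | 749 |
| AC021 | Feb | 491 |
| AC021 | Aug | 860 |
| AC021 | Oct | 341 |
| AC022 | Jul | 202 |
| AC022 | Feb | 466 |
| AC022 | Aug | 472 |
| AC022 | Oct | 493 |
| AC023 | Jul | 954 |
| AC023 | Feb | 767 |
| AC023 | Aug | 234 |
| AC023 | Oct | 18 |

Each (account, column) pair becomes one row: 3 × 4 = 12 rows.
For example, (AC021, Jul) → balance=749.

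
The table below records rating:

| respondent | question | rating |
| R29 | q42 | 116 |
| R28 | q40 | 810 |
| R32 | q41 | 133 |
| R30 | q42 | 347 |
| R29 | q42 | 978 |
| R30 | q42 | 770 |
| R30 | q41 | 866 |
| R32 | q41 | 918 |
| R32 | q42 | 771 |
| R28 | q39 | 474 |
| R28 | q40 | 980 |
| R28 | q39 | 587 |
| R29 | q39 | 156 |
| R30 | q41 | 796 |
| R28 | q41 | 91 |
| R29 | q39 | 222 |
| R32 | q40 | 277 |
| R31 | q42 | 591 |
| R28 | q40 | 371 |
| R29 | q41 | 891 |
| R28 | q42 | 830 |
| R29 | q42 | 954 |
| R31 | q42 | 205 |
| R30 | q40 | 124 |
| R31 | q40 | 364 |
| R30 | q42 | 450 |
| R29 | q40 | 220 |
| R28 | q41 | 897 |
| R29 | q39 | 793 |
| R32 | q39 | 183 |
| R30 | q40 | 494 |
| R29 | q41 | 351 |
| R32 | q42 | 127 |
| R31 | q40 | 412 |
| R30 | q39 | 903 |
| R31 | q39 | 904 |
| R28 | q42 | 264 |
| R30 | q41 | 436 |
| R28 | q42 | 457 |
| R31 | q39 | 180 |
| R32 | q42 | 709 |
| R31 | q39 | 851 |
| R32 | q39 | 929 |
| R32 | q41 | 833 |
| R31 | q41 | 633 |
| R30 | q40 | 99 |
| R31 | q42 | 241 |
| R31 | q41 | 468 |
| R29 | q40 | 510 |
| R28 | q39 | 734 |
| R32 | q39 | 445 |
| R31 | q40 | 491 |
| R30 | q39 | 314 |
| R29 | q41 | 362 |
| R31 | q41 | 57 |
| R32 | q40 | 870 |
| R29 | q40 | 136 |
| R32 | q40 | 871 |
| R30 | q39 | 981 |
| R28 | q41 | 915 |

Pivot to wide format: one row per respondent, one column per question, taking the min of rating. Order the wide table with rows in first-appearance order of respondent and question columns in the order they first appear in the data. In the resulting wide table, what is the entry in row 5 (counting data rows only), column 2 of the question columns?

With rows in first-appearance order of respondent, row 5 is respondent=R31. question columns in first-appearance order: q42, q40, q41, q39; column 2 is q40.
Long rows with respondent=R31, question=q40: min(364, 412, 491) = 364.

364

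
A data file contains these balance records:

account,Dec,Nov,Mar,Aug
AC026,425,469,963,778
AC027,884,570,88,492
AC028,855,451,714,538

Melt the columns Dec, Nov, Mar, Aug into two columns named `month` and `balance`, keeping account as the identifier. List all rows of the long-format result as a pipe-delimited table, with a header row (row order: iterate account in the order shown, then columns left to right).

| account | month | balance |
| AC026 | Dec | 425 |
| AC026 | Nov | 469 |
| AC026 | Mar | 963 |
| AC026 | Aug | 778 |
| AC027 | Dec | 884 |
| AC027 | Nov | 570 |
| AC027 | Mar | 88 |
| AC027 | Aug | 492 |
| AC028 | Dec | 855 |
| AC028 | Nov | 451 |
| AC028 | Mar | 714 |
| AC028 | Aug | 538 |

Each (account, column) pair becomes one row: 3 × 4 = 12 rows.
For example, (AC026, Dec) → balance=425.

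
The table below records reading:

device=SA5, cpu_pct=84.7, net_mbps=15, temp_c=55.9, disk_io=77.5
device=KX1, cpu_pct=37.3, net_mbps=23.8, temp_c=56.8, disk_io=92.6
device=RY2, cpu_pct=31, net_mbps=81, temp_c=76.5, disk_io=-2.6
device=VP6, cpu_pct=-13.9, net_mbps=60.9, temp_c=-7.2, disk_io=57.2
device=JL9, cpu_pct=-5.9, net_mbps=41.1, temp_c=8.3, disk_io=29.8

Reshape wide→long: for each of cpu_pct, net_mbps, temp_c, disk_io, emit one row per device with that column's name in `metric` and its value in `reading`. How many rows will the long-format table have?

20

5 device values × 4 melted columns = 20 rows.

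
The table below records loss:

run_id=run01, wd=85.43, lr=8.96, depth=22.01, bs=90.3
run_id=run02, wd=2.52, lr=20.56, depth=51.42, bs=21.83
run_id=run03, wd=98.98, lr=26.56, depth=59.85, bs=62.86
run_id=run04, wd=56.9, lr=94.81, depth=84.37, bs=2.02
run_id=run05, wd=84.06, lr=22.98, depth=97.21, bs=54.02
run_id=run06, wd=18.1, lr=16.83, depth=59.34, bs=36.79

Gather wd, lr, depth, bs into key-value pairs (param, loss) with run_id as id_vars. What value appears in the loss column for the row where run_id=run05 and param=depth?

Unpivoting turns each (run_id, wide-column) pair into one long row.
The wide cell at row run05, column depth holds 97.21, so the long row (run05, depth) has loss=97.21.

97.21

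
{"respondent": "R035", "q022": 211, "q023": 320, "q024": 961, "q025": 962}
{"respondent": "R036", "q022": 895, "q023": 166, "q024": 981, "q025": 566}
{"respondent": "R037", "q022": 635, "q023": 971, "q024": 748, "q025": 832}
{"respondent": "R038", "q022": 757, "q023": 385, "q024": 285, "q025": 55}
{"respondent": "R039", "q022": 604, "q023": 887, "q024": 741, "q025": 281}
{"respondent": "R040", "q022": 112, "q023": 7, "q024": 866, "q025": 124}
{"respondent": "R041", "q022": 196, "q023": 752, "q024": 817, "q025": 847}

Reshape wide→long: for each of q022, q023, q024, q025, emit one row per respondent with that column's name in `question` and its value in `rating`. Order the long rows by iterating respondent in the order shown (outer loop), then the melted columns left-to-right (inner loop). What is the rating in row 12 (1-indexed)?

28 rows total (7 × 4). Row 12: index ⌊(12-1)/4⌋ = 2 into respondent → R037; (12-1) mod 4 = 3 into the melted columns → q025.
So row 12 is (R037, q025, 832); rating = 832.

832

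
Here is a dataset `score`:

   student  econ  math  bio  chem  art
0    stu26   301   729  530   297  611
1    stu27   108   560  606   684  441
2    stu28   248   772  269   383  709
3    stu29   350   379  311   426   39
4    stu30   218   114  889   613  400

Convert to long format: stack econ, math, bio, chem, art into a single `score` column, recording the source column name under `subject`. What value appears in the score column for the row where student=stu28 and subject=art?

Unpivoting turns each (student, wide-column) pair into one long row.
The wide cell at row stu28, column art holds 709, so the long row (stu28, art) has score=709.

709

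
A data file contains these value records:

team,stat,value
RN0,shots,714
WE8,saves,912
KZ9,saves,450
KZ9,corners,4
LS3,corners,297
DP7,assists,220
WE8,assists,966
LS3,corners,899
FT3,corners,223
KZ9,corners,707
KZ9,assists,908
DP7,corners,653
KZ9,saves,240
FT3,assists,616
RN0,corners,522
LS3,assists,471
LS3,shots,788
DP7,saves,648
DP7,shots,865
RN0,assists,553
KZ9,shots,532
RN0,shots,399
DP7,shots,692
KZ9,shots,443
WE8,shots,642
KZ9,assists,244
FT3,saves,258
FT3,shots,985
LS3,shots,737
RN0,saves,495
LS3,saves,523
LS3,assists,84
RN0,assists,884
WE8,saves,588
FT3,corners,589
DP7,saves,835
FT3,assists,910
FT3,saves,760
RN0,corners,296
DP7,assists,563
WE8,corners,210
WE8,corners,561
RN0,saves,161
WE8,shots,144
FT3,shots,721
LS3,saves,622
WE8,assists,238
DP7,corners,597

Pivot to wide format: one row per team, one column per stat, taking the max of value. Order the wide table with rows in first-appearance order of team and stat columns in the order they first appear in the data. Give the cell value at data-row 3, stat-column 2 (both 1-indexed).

450

With rows in first-appearance order of team, row 3 is team=KZ9. stat columns in first-appearance order: shots, saves, corners, assists; column 2 is saves.
Long rows with team=KZ9, stat=saves: max(450, 240) = 450.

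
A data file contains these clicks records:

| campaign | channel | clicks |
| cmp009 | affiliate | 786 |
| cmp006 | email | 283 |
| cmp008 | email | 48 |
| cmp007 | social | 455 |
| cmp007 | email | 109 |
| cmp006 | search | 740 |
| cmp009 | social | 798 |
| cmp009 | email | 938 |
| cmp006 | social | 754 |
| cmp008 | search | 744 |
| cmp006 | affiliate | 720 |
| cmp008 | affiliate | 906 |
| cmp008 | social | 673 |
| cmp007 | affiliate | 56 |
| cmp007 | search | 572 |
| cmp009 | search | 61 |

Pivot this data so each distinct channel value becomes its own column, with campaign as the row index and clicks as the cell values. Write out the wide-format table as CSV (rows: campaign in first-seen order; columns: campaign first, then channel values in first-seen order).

campaign,affiliate,email,social,search
cmp009,786,938,798,61
cmp006,720,283,754,740
cmp008,906,48,673,744
cmp007,56,109,455,572

Columns: campaign plus the 4 distinct channel values (affiliate, email, social, search).
For example, row cmp009 column affiliate takes clicks=786 from the long row (cmp009, affiliate).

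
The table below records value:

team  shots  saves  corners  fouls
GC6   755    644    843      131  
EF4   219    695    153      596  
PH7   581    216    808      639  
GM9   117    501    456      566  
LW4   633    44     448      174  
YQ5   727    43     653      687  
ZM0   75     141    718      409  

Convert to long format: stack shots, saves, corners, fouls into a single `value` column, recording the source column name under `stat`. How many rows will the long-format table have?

7 team values × 4 melted columns = 28 rows.

28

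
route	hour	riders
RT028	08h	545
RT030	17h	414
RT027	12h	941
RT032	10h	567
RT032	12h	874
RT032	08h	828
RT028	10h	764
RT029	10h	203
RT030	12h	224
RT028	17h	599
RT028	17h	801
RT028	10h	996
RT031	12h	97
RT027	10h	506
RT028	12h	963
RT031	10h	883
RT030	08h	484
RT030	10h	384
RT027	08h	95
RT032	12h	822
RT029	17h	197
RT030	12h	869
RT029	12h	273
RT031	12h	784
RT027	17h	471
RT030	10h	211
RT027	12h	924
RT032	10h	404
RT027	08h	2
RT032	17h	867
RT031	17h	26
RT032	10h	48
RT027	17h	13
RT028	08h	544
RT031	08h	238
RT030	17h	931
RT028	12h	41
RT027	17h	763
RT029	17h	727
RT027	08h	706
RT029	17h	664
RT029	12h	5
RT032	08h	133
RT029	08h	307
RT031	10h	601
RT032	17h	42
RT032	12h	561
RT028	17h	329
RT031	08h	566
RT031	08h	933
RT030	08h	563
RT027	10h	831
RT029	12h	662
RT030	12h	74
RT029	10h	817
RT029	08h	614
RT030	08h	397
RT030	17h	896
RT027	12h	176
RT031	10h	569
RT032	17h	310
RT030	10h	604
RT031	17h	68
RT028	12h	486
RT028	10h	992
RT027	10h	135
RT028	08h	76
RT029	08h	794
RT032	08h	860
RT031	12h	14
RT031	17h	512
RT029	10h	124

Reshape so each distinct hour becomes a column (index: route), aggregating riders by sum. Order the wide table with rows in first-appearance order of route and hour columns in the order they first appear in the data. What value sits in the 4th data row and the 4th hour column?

1019

With rows in first-appearance order of route, row 4 is route=RT032. hour columns in first-appearance order: 08h, 17h, 12h, 10h; column 4 is 10h.
Long rows with route=RT032, hour=10h: 567 + 404 + 48 = 1019.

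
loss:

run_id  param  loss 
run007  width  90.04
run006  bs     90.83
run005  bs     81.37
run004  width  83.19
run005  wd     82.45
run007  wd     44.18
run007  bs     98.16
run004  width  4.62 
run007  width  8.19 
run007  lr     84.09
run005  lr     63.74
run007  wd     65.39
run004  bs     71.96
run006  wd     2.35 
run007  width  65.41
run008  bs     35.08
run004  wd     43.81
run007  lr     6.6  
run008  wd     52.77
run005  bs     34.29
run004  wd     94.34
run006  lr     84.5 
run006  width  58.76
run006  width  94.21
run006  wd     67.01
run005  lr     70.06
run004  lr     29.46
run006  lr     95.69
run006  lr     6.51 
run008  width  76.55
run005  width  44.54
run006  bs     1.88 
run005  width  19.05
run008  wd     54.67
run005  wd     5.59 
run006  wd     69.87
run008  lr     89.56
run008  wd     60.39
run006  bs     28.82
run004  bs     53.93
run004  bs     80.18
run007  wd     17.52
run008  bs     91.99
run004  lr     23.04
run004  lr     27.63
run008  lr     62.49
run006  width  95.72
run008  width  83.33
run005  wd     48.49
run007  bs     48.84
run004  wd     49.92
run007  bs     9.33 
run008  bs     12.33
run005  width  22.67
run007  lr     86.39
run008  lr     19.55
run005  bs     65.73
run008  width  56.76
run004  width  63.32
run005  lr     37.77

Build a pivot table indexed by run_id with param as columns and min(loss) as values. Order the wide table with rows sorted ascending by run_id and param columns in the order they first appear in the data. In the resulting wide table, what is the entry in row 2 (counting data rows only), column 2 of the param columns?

With rows sorted ascending by run_id, row 2 is run_id=run005. param columns in first-appearance order: width, bs, wd, lr; column 2 is bs.
Long rows with run_id=run005, param=bs: min(81.37, 34.29, 65.73) = 34.29.

34.29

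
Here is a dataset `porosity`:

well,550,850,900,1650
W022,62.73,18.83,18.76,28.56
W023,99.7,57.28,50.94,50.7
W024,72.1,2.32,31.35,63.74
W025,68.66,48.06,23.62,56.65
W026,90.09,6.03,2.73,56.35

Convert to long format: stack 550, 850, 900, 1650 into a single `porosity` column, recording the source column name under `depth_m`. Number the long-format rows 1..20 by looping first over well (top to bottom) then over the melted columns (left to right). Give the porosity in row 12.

20 rows total (5 × 4). Row 12: index ⌊(12-1)/4⌋ = 2 into well → W024; (12-1) mod 4 = 3 into the melted columns → 1650.
So row 12 is (W024, 1650, 63.74); porosity = 63.74.

63.74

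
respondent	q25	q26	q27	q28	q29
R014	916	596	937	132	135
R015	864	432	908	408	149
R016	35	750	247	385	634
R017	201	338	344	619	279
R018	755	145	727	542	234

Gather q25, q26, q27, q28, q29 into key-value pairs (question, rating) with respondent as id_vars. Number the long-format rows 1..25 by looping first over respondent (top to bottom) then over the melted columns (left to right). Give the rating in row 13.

247

25 rows total (5 × 5). Row 13: index ⌊(13-1)/5⌋ = 2 into respondent → R016; (13-1) mod 5 = 2 into the melted columns → q27.
So row 13 is (R016, q27, 247); rating = 247.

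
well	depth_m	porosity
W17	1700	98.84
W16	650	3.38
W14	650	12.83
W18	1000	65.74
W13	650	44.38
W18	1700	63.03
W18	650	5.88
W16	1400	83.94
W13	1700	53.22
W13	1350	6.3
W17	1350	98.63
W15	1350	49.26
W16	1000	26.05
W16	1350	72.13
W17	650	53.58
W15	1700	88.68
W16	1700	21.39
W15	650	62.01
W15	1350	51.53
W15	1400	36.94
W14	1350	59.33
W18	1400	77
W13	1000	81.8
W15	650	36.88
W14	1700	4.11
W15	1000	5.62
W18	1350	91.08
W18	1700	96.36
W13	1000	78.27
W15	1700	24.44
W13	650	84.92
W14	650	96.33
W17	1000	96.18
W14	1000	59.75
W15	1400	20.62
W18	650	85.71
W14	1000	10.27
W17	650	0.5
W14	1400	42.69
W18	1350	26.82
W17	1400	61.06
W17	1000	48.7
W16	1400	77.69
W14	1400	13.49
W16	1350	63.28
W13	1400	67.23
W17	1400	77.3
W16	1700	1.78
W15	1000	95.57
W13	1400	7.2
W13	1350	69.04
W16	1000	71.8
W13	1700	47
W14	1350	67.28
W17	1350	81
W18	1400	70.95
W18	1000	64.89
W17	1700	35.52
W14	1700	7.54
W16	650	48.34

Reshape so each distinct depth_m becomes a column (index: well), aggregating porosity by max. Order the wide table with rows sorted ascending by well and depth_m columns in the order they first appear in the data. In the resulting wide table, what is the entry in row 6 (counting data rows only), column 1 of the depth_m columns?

96.36

With rows sorted ascending by well, row 6 is well=W18. depth_m columns in first-appearance order: 1700, 650, 1000, 1400, 1350; column 1 is 1700.
Long rows with well=W18, depth_m=1700: max(63.03, 96.36) = 96.36.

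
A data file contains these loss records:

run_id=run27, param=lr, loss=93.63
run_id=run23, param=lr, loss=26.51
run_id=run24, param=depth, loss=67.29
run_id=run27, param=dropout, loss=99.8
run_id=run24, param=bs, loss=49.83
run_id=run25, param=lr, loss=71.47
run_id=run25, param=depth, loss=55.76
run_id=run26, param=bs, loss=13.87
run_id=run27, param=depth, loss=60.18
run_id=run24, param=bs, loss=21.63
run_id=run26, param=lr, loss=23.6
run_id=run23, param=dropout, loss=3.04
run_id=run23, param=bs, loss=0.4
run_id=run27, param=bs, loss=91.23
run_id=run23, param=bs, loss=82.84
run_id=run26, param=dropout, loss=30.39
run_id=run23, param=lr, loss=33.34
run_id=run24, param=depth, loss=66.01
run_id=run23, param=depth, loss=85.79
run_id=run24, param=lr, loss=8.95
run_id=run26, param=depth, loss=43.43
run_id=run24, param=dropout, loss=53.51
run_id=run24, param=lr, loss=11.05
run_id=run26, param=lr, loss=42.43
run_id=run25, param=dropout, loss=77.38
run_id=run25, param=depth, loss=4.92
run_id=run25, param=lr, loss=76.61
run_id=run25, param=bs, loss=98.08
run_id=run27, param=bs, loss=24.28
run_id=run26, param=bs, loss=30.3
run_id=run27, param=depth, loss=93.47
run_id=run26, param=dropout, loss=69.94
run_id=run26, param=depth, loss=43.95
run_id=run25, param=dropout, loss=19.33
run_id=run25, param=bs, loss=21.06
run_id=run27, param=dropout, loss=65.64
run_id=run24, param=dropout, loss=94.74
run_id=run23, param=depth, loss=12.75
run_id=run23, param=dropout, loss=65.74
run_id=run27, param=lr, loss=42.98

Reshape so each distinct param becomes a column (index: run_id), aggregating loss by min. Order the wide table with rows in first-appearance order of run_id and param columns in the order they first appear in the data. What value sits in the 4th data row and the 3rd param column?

With rows in first-appearance order of run_id, row 4 is run_id=run25. param columns in first-appearance order: lr, depth, dropout, bs; column 3 is dropout.
Long rows with run_id=run25, param=dropout: min(77.38, 19.33) = 19.33.

19.33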